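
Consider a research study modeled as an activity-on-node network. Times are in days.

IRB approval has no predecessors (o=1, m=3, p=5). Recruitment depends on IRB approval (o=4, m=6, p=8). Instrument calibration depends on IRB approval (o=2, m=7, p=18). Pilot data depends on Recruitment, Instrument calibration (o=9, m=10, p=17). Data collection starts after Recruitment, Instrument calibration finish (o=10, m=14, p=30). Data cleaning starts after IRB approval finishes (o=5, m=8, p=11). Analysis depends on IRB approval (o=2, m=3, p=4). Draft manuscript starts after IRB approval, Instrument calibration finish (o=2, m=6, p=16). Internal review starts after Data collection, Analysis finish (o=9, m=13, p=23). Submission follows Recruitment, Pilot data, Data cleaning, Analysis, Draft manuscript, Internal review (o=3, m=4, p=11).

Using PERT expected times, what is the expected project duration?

te_IRB approval = (1 + 4·3 + 5)/6 = 18/6 = 3
te_Recruitment = (4 + 4·6 + 8)/6 = 36/6 = 6
te_Instrument calibration = (2 + 4·7 + 18)/6 = 48/6 = 8
te_Pilot data = (9 + 4·10 + 17)/6 = 66/6 = 11
te_Data collection = (10 + 4·14 + 30)/6 = 96/6 = 16
te_Data cleaning = (5 + 4·8 + 11)/6 = 48/6 = 8
te_Analysis = (2 + 4·3 + 4)/6 = 18/6 = 3
te_Draft manuscript = (2 + 4·6 + 16)/6 = 42/6 = 7
te_Internal review = (9 + 4·13 + 23)/6 = 84/6 = 14
te_Submission = (3 + 4·4 + 11)/6 = 30/6 = 5

Forward pass:
ES_IRB approval = 0; EF_IRB approval = 3
ES_Recruitment = 3; EF_Recruitment = 3+6 = 9
ES_Instrument calibration = 3; EF_Instrument calibration = 3+8 = 11
ES_Pilot data = max(EF_Recruitment=9, EF_Instrument calibration=11) = 11; EF_Pilot data = 11+11 = 22
ES_Data collection = max(EF_Recruitment=9, EF_Instrument calibration=11) = 11; EF_Data collection = 11+16 = 27
ES_Data cleaning = 3; EF_Data cleaning = 3+8 = 11
ES_Analysis = 3; EF_Analysis = 3+3 = 6
ES_Draft manuscript = max(EF_IRB approval=3, EF_Instrument calibration=11) = 11; EF_Draft manuscript = 11+7 = 18
ES_Internal review = max(EF_Data collection=27, EF_Analysis=6) = 27; EF_Internal review = 27+14 = 41
ES_Submission = max(EF_Recruitment=9, EF_Pilot data=22, EF_Data cleaning=11, EF_Analysis=6, EF_Draft manuscript=18, EF_Internal review=41) = 41; EF_Submission = 41+5 = 46
Expected project duration μ = 46 days. Critical path: IRB approval → Instrument calibration → Data collection → Internal review → Submission.

46 days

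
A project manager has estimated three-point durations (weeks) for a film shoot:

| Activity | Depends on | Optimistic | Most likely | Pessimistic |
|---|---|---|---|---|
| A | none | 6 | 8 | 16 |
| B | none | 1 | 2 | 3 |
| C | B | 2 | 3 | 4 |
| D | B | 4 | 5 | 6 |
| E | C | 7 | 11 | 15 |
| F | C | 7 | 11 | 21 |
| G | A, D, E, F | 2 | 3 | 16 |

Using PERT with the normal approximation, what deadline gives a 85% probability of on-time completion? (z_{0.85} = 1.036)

te_A = (6 + 4·8 + 16)/6 = 54/6 = 9; σ²_A = ((16−6)/6)² = 2.778
te_B = (1 + 4·2 + 3)/6 = 12/6 = 2; σ²_B = ((3−1)/6)² = 0.111
te_C = (2 + 4·3 + 4)/6 = 18/6 = 3; σ²_C = ((4−2)/6)² = 0.111
te_D = (4 + 4·5 + 6)/6 = 30/6 = 5; σ²_D = ((6−4)/6)² = 0.111
te_E = (7 + 4·11 + 15)/6 = 66/6 = 11; σ²_E = ((15−7)/6)² = 1.778
te_F = (7 + 4·11 + 21)/6 = 72/6 = 12; σ²_F = ((21−7)/6)² = 5.444
te_G = (2 + 4·3 + 16)/6 = 30/6 = 5; σ²_G = ((16−2)/6)² = 5.444

Forward pass:
ES_A = 0; EF_A = 9
ES_B = 0; EF_B = 2
ES_C = 2; EF_C = 2+3 = 5
ES_D = 2; EF_D = 2+5 = 7
ES_E = 5; EF_E = 5+11 = 16
ES_F = 5; EF_F = 5+12 = 17
ES_G = max(EF_A=9, EF_D=7, EF_E=16, EF_F=17) = 17; EF_G = 17+5 = 22
Expected project duration μ = 22 weeks. Critical path: B → C → F → G.

Variance along critical path = 0.111 + 0.111 + 5.444 + 5.444 = 11.111; σ = 3.333 weeks.
D = μ + z·σ = 22 + 1.036·3.333 = 25.5 weeks

25.5 weeks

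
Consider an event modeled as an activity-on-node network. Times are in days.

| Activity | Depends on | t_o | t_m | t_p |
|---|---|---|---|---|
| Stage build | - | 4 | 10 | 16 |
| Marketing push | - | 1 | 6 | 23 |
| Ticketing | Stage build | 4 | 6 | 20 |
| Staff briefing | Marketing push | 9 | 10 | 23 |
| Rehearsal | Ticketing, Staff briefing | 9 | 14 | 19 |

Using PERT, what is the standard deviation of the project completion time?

te_Stage build = (4 + 4·10 + 16)/6 = 60/6 = 10; σ²_Stage build = ((16−4)/6)² = 4.000
te_Marketing push = (1 + 4·6 + 23)/6 = 48/6 = 8; σ²_Marketing push = ((23−1)/6)² = 13.444
te_Ticketing = (4 + 4·6 + 20)/6 = 48/6 = 8; σ²_Ticketing = ((20−4)/6)² = 7.111
te_Staff briefing = (9 + 4·10 + 23)/6 = 72/6 = 12; σ²_Staff briefing = ((23−9)/6)² = 5.444
te_Rehearsal = (9 + 4·14 + 19)/6 = 84/6 = 14; σ²_Rehearsal = ((19−9)/6)² = 2.778

Forward pass:
ES_Stage build = 0; EF_Stage build = 10
ES_Marketing push = 0; EF_Marketing push = 8
ES_Ticketing = 10; EF_Ticketing = 10+8 = 18
ES_Staff briefing = 8; EF_Staff briefing = 8+12 = 20
ES_Rehearsal = max(EF_Ticketing=18, EF_Staff briefing=20) = 20; EF_Rehearsal = 20+14 = 34
Expected project duration μ = 34 days. Critical path: Marketing push → Staff briefing → Rehearsal.

Variance along critical path = 13.444 + 5.444 + 2.778 = 21.667
σ = √21.667 = 4.655 days

4.65 days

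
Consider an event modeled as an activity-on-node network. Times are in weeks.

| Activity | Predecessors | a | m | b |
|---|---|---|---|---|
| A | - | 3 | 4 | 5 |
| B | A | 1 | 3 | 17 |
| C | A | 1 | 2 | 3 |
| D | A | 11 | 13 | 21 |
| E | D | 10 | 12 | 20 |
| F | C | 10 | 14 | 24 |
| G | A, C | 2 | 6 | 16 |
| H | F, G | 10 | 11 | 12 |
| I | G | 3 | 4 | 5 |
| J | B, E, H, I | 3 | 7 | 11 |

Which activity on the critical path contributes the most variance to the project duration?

F

te_A = (3 + 4·4 + 5)/6 = 24/6 = 4; σ²_A = ((5−3)/6)² = 0.111
te_B = (1 + 4·3 + 17)/6 = 30/6 = 5; σ²_B = ((17−1)/6)² = 7.111
te_C = (1 + 4·2 + 3)/6 = 12/6 = 2; σ²_C = ((3−1)/6)² = 0.111
te_D = (11 + 4·13 + 21)/6 = 84/6 = 14; σ²_D = ((21−11)/6)² = 2.778
te_E = (10 + 4·12 + 20)/6 = 78/6 = 13; σ²_E = ((20−10)/6)² = 2.778
te_F = (10 + 4·14 + 24)/6 = 90/6 = 15; σ²_F = ((24−10)/6)² = 5.444
te_G = (2 + 4·6 + 16)/6 = 42/6 = 7; σ²_G = ((16−2)/6)² = 5.444
te_H = (10 + 4·11 + 12)/6 = 66/6 = 11; σ²_H = ((12−10)/6)² = 0.111
te_I = (3 + 4·4 + 5)/6 = 24/6 = 4; σ²_I = ((5−3)/6)² = 0.111
te_J = (3 + 4·7 + 11)/6 = 42/6 = 7; σ²_J = ((11−3)/6)² = 1.778

Forward pass:
ES_A = 0; EF_A = 4
ES_B = 4; EF_B = 4+5 = 9
ES_C = 4; EF_C = 4+2 = 6
ES_D = 4; EF_D = 4+14 = 18
ES_E = 18; EF_E = 18+13 = 31
ES_F = 6; EF_F = 6+15 = 21
ES_G = max(EF_A=4, EF_C=6) = 6; EF_G = 6+7 = 13
ES_H = max(EF_F=21, EF_G=13) = 21; EF_H = 21+11 = 32
ES_I = 13; EF_I = 13+4 = 17
ES_J = max(EF_B=9, EF_E=31, EF_H=32, EF_I=17) = 32; EF_J = 32+7 = 39
Expected project duration μ = 39 weeks. Critical path: A → C → F → H → J.

Variances on critical path: σ²_A=0.111, σ²_C=0.111, σ²_F=5.444, σ²_H=0.111, σ²_J=1.778.
Largest is σ²_F = 5.444.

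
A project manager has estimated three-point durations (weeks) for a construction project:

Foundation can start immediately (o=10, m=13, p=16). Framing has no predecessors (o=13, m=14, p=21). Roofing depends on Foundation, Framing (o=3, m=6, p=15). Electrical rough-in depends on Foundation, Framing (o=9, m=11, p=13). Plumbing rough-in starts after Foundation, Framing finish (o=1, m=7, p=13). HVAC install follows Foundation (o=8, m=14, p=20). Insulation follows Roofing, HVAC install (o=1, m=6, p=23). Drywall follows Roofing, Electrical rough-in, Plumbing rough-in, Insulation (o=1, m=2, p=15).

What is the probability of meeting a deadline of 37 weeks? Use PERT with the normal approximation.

te_Foundation = (10 + 4·13 + 16)/6 = 78/6 = 13; σ²_Foundation = ((16−10)/6)² = 1.000
te_Framing = (13 + 4·14 + 21)/6 = 90/6 = 15; σ²_Framing = ((21−13)/6)² = 1.778
te_Roofing = (3 + 4·6 + 15)/6 = 42/6 = 7; σ²_Roofing = ((15−3)/6)² = 4.000
te_Electrical rough-in = (9 + 4·11 + 13)/6 = 66/6 = 11; σ²_Electrical rough-in = ((13−9)/6)² = 0.444
te_Plumbing rough-in = (1 + 4·7 + 13)/6 = 42/6 = 7; σ²_Plumbing rough-in = ((13−1)/6)² = 4.000
te_HVAC install = (8 + 4·14 + 20)/6 = 84/6 = 14; σ²_HVAC install = ((20−8)/6)² = 4.000
te_Insulation = (1 + 4·6 + 23)/6 = 48/6 = 8; σ²_Insulation = ((23−1)/6)² = 13.444
te_Drywall = (1 + 4·2 + 15)/6 = 24/6 = 4; σ²_Drywall = ((15−1)/6)² = 5.444

Forward pass:
ES_Foundation = 0; EF_Foundation = 13
ES_Framing = 0; EF_Framing = 15
ES_Roofing = max(EF_Foundation=13, EF_Framing=15) = 15; EF_Roofing = 15+7 = 22
ES_Electrical rough-in = max(EF_Foundation=13, EF_Framing=15) = 15; EF_Electrical rough-in = 15+11 = 26
ES_Plumbing rough-in = max(EF_Foundation=13, EF_Framing=15) = 15; EF_Plumbing rough-in = 15+7 = 22
ES_HVAC install = 13; EF_HVAC install = 13+14 = 27
ES_Insulation = max(EF_Roofing=22, EF_HVAC install=27) = 27; EF_Insulation = 27+8 = 35
ES_Drywall = max(EF_Roofing=22, EF_Electrical rough-in=26, EF_Plumbing rough-in=22, EF_Insulation=35) = 35; EF_Drywall = 35+4 = 39
Expected project duration μ = 39 weeks. Critical path: Foundation → HVAC install → Insulation → Drywall.

Variance along critical path = 1.000 + 4.000 + 13.444 + 5.444 = 23.889; σ = √23.889 = 4.888 weeks.
Z = (37 − 39) / 4.888 = -0.409
P(T ≤ 37) = Φ(-0.409) ≈ 0.341

0.341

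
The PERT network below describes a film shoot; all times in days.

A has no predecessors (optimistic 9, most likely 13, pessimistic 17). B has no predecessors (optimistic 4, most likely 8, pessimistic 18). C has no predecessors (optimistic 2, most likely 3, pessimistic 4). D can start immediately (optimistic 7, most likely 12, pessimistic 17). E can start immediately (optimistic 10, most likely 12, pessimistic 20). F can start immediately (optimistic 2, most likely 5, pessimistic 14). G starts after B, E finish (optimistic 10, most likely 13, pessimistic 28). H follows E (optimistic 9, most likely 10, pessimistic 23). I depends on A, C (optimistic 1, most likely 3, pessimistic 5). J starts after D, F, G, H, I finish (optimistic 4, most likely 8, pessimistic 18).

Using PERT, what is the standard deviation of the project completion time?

4.15 days

te_A = (9 + 4·13 + 17)/6 = 78/6 = 13; σ²_A = ((17−9)/6)² = 1.778
te_B = (4 + 4·8 + 18)/6 = 54/6 = 9; σ²_B = ((18−4)/6)² = 5.444
te_C = (2 + 4·3 + 4)/6 = 18/6 = 3; σ²_C = ((4−2)/6)² = 0.111
te_D = (7 + 4·12 + 17)/6 = 72/6 = 12; σ²_D = ((17−7)/6)² = 2.778
te_E = (10 + 4·12 + 20)/6 = 78/6 = 13; σ²_E = ((20−10)/6)² = 2.778
te_F = (2 + 4·5 + 14)/6 = 36/6 = 6; σ²_F = ((14−2)/6)² = 4.000
te_G = (10 + 4·13 + 28)/6 = 90/6 = 15; σ²_G = ((28−10)/6)² = 9.000
te_H = (9 + 4·10 + 23)/6 = 72/6 = 12; σ²_H = ((23−9)/6)² = 5.444
te_I = (1 + 4·3 + 5)/6 = 18/6 = 3; σ²_I = ((5−1)/6)² = 0.444
te_J = (4 + 4·8 + 18)/6 = 54/6 = 9; σ²_J = ((18−4)/6)² = 5.444

Forward pass:
ES_A = 0; EF_A = 13
ES_B = 0; EF_B = 9
ES_C = 0; EF_C = 3
ES_D = 0; EF_D = 12
ES_E = 0; EF_E = 13
ES_F = 0; EF_F = 6
ES_G = max(EF_B=9, EF_E=13) = 13; EF_G = 13+15 = 28
ES_H = 13; EF_H = 13+12 = 25
ES_I = max(EF_A=13, EF_C=3) = 13; EF_I = 13+3 = 16
ES_J = max(EF_D=12, EF_F=6, EF_G=28, EF_H=25, EF_I=16) = 28; EF_J = 28+9 = 37
Expected project duration μ = 37 days. Critical path: E → G → J.

Variance along critical path = 2.778 + 9.000 + 5.444 = 17.222
σ = √17.222 = 4.150 days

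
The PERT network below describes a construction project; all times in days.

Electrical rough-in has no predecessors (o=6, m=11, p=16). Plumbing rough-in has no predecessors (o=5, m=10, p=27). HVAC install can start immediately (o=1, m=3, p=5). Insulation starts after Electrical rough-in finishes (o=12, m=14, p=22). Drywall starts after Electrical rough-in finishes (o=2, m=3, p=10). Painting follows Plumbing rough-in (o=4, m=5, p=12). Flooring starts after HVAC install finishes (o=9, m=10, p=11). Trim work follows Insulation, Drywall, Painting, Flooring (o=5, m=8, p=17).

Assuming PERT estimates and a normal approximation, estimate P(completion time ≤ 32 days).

0.166

te_Electrical rough-in = (6 + 4·11 + 16)/6 = 66/6 = 11; σ²_Electrical rough-in = ((16−6)/6)² = 2.778
te_Plumbing rough-in = (5 + 4·10 + 27)/6 = 72/6 = 12; σ²_Plumbing rough-in = ((27−5)/6)² = 13.444
te_HVAC install = (1 + 4·3 + 5)/6 = 18/6 = 3; σ²_HVAC install = ((5−1)/6)² = 0.444
te_Insulation = (12 + 4·14 + 22)/6 = 90/6 = 15; σ²_Insulation = ((22−12)/6)² = 2.778
te_Drywall = (2 + 4·3 + 10)/6 = 24/6 = 4; σ²_Drywall = ((10−2)/6)² = 1.778
te_Painting = (4 + 4·5 + 12)/6 = 36/6 = 6; σ²_Painting = ((12−4)/6)² = 1.778
te_Flooring = (9 + 4·10 + 11)/6 = 60/6 = 10; σ²_Flooring = ((11−9)/6)² = 0.111
te_Trim work = (5 + 4·8 + 17)/6 = 54/6 = 9; σ²_Trim work = ((17−5)/6)² = 4.000

Forward pass:
ES_Electrical rough-in = 0; EF_Electrical rough-in = 11
ES_Plumbing rough-in = 0; EF_Plumbing rough-in = 12
ES_HVAC install = 0; EF_HVAC install = 3
ES_Insulation = 11; EF_Insulation = 11+15 = 26
ES_Drywall = 11; EF_Drywall = 11+4 = 15
ES_Painting = 12; EF_Painting = 12+6 = 18
ES_Flooring = 3; EF_Flooring = 3+10 = 13
ES_Trim work = max(EF_Insulation=26, EF_Drywall=15, EF_Painting=18, EF_Flooring=13) = 26; EF_Trim work = 26+9 = 35
Expected project duration μ = 35 days. Critical path: Electrical rough-in → Insulation → Trim work.

Variance along critical path = 2.778 + 2.778 + 4.000 = 9.556; σ = √9.556 = 3.091 days.
Z = (32 − 35) / 3.091 = -0.970
P(T ≤ 32) = Φ(-0.970) ≈ 0.166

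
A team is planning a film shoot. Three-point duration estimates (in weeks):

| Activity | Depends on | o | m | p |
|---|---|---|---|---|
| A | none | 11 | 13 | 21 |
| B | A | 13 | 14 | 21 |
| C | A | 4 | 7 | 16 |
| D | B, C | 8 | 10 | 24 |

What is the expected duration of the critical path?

41 weeks

te_A = (11 + 4·13 + 21)/6 = 84/6 = 14
te_B = (13 + 4·14 + 21)/6 = 90/6 = 15
te_C = (4 + 4·7 + 16)/6 = 48/6 = 8
te_D = (8 + 4·10 + 24)/6 = 72/6 = 12

Forward pass:
ES_A = 0; EF_A = 14
ES_B = 14; EF_B = 14+15 = 29
ES_C = 14; EF_C = 14+8 = 22
ES_D = max(EF_B=29, EF_C=22) = 29; EF_D = 29+12 = 41
Expected project duration μ = 41 weeks. Critical path: A → B → D.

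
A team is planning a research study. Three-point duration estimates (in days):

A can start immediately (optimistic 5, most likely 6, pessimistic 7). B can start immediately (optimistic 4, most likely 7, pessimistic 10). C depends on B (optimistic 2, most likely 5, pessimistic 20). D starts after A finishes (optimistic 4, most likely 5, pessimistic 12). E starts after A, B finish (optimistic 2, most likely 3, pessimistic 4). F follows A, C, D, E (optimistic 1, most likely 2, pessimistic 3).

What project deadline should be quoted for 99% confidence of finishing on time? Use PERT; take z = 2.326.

te_A = (5 + 4·6 + 7)/6 = 36/6 = 6; σ²_A = ((7−5)/6)² = 0.111
te_B = (4 + 4·7 + 10)/6 = 42/6 = 7; σ²_B = ((10−4)/6)² = 1.000
te_C = (2 + 4·5 + 20)/6 = 42/6 = 7; σ²_C = ((20−2)/6)² = 9.000
te_D = (4 + 4·5 + 12)/6 = 36/6 = 6; σ²_D = ((12−4)/6)² = 1.778
te_E = (2 + 4·3 + 4)/6 = 18/6 = 3; σ²_E = ((4−2)/6)² = 0.111
te_F = (1 + 4·2 + 3)/6 = 12/6 = 2; σ²_F = ((3−1)/6)² = 0.111

Forward pass:
ES_A = 0; EF_A = 6
ES_B = 0; EF_B = 7
ES_C = 7; EF_C = 7+7 = 14
ES_D = 6; EF_D = 6+6 = 12
ES_E = max(EF_A=6, EF_B=7) = 7; EF_E = 7+3 = 10
ES_F = max(EF_A=6, EF_C=14, EF_D=12, EF_E=10) = 14; EF_F = 14+2 = 16
Expected project duration μ = 16 days. Critical path: B → C → F.

Variance along critical path = 1.000 + 9.000 + 0.111 = 10.111; σ = 3.180 days.
D = μ + z·σ = 16 + 2.326·3.180 = 23.4 days

23.4 days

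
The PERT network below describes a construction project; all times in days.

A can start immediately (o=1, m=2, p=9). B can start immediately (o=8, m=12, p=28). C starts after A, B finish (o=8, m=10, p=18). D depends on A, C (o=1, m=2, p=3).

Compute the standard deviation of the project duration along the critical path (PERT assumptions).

3.74 days

te_A = (1 + 4·2 + 9)/6 = 18/6 = 3; σ²_A = ((9−1)/6)² = 1.778
te_B = (8 + 4·12 + 28)/6 = 84/6 = 14; σ²_B = ((28−8)/6)² = 11.111
te_C = (8 + 4·10 + 18)/6 = 66/6 = 11; σ²_C = ((18−8)/6)² = 2.778
te_D = (1 + 4·2 + 3)/6 = 12/6 = 2; σ²_D = ((3−1)/6)² = 0.111

Forward pass:
ES_A = 0; EF_A = 3
ES_B = 0; EF_B = 14
ES_C = max(EF_A=3, EF_B=14) = 14; EF_C = 14+11 = 25
ES_D = max(EF_A=3, EF_C=25) = 25; EF_D = 25+2 = 27
Expected project duration μ = 27 days. Critical path: B → C → D.

Variance along critical path = 11.111 + 2.778 + 0.111 = 14.000
σ = √14.000 = 3.742 days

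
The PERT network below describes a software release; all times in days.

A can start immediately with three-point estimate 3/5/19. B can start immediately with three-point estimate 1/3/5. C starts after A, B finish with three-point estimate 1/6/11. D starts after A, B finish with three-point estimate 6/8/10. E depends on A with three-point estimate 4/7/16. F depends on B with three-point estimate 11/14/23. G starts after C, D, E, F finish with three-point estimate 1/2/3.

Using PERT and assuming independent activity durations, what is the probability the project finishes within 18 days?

te_A = (3 + 4·5 + 19)/6 = 42/6 = 7; σ²_A = ((19−3)/6)² = 7.111
te_B = (1 + 4·3 + 5)/6 = 18/6 = 3; σ²_B = ((5−1)/6)² = 0.444
te_C = (1 + 4·6 + 11)/6 = 36/6 = 6; σ²_C = ((11−1)/6)² = 2.778
te_D = (6 + 4·8 + 10)/6 = 48/6 = 8; σ²_D = ((10−6)/6)² = 0.444
te_E = (4 + 4·7 + 16)/6 = 48/6 = 8; σ²_E = ((16−4)/6)² = 4.000
te_F = (11 + 4·14 + 23)/6 = 90/6 = 15; σ²_F = ((23−11)/6)² = 4.000
te_G = (1 + 4·2 + 3)/6 = 12/6 = 2; σ²_G = ((3−1)/6)² = 0.111

Forward pass:
ES_A = 0; EF_A = 7
ES_B = 0; EF_B = 3
ES_C = max(EF_A=7, EF_B=3) = 7; EF_C = 7+6 = 13
ES_D = max(EF_A=7, EF_B=3) = 7; EF_D = 7+8 = 15
ES_E = 7; EF_E = 7+8 = 15
ES_F = 3; EF_F = 3+15 = 18
ES_G = max(EF_C=13, EF_D=15, EF_E=15, EF_F=18) = 18; EF_G = 18+2 = 20
Expected project duration μ = 20 days. Critical path: B → F → G.

Variance along critical path = 0.444 + 4.000 + 0.111 = 4.556; σ = √4.556 = 2.134 days.
Z = (18 − 20) / 2.134 = -0.937
P(T ≤ 18) = Φ(-0.937) ≈ 0.174

0.174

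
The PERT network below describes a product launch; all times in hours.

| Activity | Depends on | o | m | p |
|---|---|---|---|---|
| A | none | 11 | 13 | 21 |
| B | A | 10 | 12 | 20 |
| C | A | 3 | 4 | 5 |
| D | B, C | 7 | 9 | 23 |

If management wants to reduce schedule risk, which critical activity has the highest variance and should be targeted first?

D

te_A = (11 + 4·13 + 21)/6 = 84/6 = 14; σ²_A = ((21−11)/6)² = 2.778
te_B = (10 + 4·12 + 20)/6 = 78/6 = 13; σ²_B = ((20−10)/6)² = 2.778
te_C = (3 + 4·4 + 5)/6 = 24/6 = 4; σ²_C = ((5−3)/6)² = 0.111
te_D = (7 + 4·9 + 23)/6 = 66/6 = 11; σ²_D = ((23−7)/6)² = 7.111

Forward pass:
ES_A = 0; EF_A = 14
ES_B = 14; EF_B = 14+13 = 27
ES_C = 14; EF_C = 14+4 = 18
ES_D = max(EF_B=27, EF_C=18) = 27; EF_D = 27+11 = 38
Expected project duration μ = 38 hours. Critical path: A → B → D.

Variances on critical path: σ²_A=2.778, σ²_B=2.778, σ²_D=7.111.
Largest is σ²_D = 7.111.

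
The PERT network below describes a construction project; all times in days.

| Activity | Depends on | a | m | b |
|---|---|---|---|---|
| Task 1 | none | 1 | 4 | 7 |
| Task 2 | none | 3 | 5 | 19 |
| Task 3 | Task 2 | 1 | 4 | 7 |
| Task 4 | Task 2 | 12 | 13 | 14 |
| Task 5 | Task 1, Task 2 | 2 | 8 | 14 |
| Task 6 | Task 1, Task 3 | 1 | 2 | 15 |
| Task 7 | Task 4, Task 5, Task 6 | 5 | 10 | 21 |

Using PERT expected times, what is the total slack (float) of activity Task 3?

te_Task 1 = (1 + 4·4 + 7)/6 = 24/6 = 4
te_Task 2 = (3 + 4·5 + 19)/6 = 42/6 = 7
te_Task 3 = (1 + 4·4 + 7)/6 = 24/6 = 4
te_Task 4 = (12 + 4·13 + 14)/6 = 78/6 = 13
te_Task 5 = (2 + 4·8 + 14)/6 = 48/6 = 8
te_Task 6 = (1 + 4·2 + 15)/6 = 24/6 = 4
te_Task 7 = (5 + 4·10 + 21)/6 = 66/6 = 11

Forward pass:
ES_Task 1 = 0; EF_Task 1 = 4
ES_Task 2 = 0; EF_Task 2 = 7
ES_Task 3 = 7; EF_Task 3 = 7+4 = 11
ES_Task 4 = 7; EF_Task 4 = 7+13 = 20
ES_Task 5 = max(EF_Task 1=4, EF_Task 2=7) = 7; EF_Task 5 = 7+8 = 15
ES_Task 6 = max(EF_Task 1=4, EF_Task 3=11) = 11; EF_Task 6 = 11+4 = 15
ES_Task 7 = max(EF_Task 4=20, EF_Task 5=15, EF_Task 6=15) = 20; EF_Task 7 = 20+11 = 31
Expected project duration μ = 31 days. Critical path: Task 2 → Task 4 → Task 7.

Backward pass:
LF_Task 7 = 31; LS_Task 7 = 31−11 = 20
LF_Task 6 = LS_Task 7 = 20; LS_Task 6 = 20−4 = 16
LF_Task 5 = LS_Task 7 = 20; LS_Task 5 = 20−8 = 12
LF_Task 4 = LS_Task 7 = 20; LS_Task 4 = 20−13 = 7
LF_Task 3 = LS_Task 6 = 16; LS_Task 3 = 16−4 = 12
LF_Task 2 = min(LS_Task 3=12, LS_Task 4=7, LS_Task 5=12) = 7; LS_Task 2 = 7−7 = 0
LF_Task 1 = min(LS_Task 5=12, LS_Task 6=16) = 12; LS_Task 1 = 12−4 = 8
Slack_Task 3 = LS_Task 3 − ES_Task 3 = 12 − 7 = 5

5 days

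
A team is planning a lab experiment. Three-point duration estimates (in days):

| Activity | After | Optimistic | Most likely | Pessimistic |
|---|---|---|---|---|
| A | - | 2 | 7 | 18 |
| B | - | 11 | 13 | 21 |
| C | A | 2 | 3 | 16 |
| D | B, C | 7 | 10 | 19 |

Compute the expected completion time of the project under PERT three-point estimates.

te_A = (2 + 4·7 + 18)/6 = 48/6 = 8
te_B = (11 + 4·13 + 21)/6 = 84/6 = 14
te_C = (2 + 4·3 + 16)/6 = 30/6 = 5
te_D = (7 + 4·10 + 19)/6 = 66/6 = 11

Forward pass:
ES_A = 0; EF_A = 8
ES_B = 0; EF_B = 14
ES_C = 8; EF_C = 8+5 = 13
ES_D = max(EF_B=14, EF_C=13) = 14; EF_D = 14+11 = 25
Expected project duration μ = 25 days. Critical path: B → D.

25 days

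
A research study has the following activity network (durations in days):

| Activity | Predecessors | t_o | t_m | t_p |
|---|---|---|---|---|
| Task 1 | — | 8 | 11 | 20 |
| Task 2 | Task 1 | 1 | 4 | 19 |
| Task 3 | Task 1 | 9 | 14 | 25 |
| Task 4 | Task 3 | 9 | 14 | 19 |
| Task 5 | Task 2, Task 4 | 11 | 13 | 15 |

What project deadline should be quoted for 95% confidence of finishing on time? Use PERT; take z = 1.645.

te_Task 1 = (8 + 4·11 + 20)/6 = 72/6 = 12; σ²_Task 1 = ((20−8)/6)² = 4.000
te_Task 2 = (1 + 4·4 + 19)/6 = 36/6 = 6; σ²_Task 2 = ((19−1)/6)² = 9.000
te_Task 3 = (9 + 4·14 + 25)/6 = 90/6 = 15; σ²_Task 3 = ((25−9)/6)² = 7.111
te_Task 4 = (9 + 4·14 + 19)/6 = 84/6 = 14; σ²_Task 4 = ((19−9)/6)² = 2.778
te_Task 5 = (11 + 4·13 + 15)/6 = 78/6 = 13; σ²_Task 5 = ((15−11)/6)² = 0.444

Forward pass:
ES_Task 1 = 0; EF_Task 1 = 12
ES_Task 2 = 12; EF_Task 2 = 12+6 = 18
ES_Task 3 = 12; EF_Task 3 = 12+15 = 27
ES_Task 4 = 27; EF_Task 4 = 27+14 = 41
ES_Task 5 = max(EF_Task 2=18, EF_Task 4=41) = 41; EF_Task 5 = 41+13 = 54
Expected project duration μ = 54 days. Critical path: Task 1 → Task 3 → Task 4 → Task 5.

Variance along critical path = 4.000 + 7.111 + 2.778 + 0.444 = 14.333; σ = 3.786 days.
D = μ + z·σ = 54 + 1.645·3.786 = 60.2 days

60.2 days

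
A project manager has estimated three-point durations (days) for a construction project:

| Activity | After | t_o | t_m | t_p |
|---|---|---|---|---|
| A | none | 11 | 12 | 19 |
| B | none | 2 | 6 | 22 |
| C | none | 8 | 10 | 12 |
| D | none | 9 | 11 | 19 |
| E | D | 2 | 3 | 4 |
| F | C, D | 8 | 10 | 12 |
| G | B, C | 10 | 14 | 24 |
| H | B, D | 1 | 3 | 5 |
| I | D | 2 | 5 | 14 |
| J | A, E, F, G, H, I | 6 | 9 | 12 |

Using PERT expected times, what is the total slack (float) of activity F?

3 days

te_A = (11 + 4·12 + 19)/6 = 78/6 = 13
te_B = (2 + 4·6 + 22)/6 = 48/6 = 8
te_C = (8 + 4·10 + 12)/6 = 60/6 = 10
te_D = (9 + 4·11 + 19)/6 = 72/6 = 12
te_E = (2 + 4·3 + 4)/6 = 18/6 = 3
te_F = (8 + 4·10 + 12)/6 = 60/6 = 10
te_G = (10 + 4·14 + 24)/6 = 90/6 = 15
te_H = (1 + 4·3 + 5)/6 = 18/6 = 3
te_I = (2 + 4·5 + 14)/6 = 36/6 = 6
te_J = (6 + 4·9 + 12)/6 = 54/6 = 9

Forward pass:
ES_A = 0; EF_A = 13
ES_B = 0; EF_B = 8
ES_C = 0; EF_C = 10
ES_D = 0; EF_D = 12
ES_E = 12; EF_E = 12+3 = 15
ES_F = max(EF_C=10, EF_D=12) = 12; EF_F = 12+10 = 22
ES_G = max(EF_B=8, EF_C=10) = 10; EF_G = 10+15 = 25
ES_H = max(EF_B=8, EF_D=12) = 12; EF_H = 12+3 = 15
ES_I = 12; EF_I = 12+6 = 18
ES_J = max(EF_A=13, EF_E=15, EF_F=22, EF_G=25, EF_H=15, EF_I=18) = 25; EF_J = 25+9 = 34
Expected project duration μ = 34 days. Critical path: C → G → J.

Backward pass:
LF_J = 34; LS_J = 34−9 = 25
LF_I = LS_J = 25; LS_I = 25−6 = 19
LF_H = LS_J = 25; LS_H = 25−3 = 22
LF_G = LS_J = 25; LS_G = 25−15 = 10
LF_F = LS_J = 25; LS_F = 25−10 = 15
LF_E = LS_J = 25; LS_E = 25−3 = 22
LF_D = min(LS_E=22, LS_F=15, LS_H=22, LS_I=19) = 15; LS_D = 15−12 = 3
LF_C = min(LS_F=15, LS_G=10) = 10; LS_C = 10−10 = 0
LF_B = min(LS_G=10, LS_H=22) = 10; LS_B = 10−8 = 2
LF_A = LS_J = 25; LS_A = 25−13 = 12
Slack_F = LS_F − ES_F = 15 − 12 = 3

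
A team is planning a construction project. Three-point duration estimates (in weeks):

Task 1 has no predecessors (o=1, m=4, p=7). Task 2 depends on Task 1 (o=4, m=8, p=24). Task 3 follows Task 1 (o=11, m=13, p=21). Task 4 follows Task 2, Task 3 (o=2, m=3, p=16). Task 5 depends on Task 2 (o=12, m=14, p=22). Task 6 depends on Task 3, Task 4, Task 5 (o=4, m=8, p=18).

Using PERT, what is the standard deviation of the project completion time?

4.51 weeks

te_Task 1 = (1 + 4·4 + 7)/6 = 24/6 = 4; σ²_Task 1 = ((7−1)/6)² = 1.000
te_Task 2 = (4 + 4·8 + 24)/6 = 60/6 = 10; σ²_Task 2 = ((24−4)/6)² = 11.111
te_Task 3 = (11 + 4·13 + 21)/6 = 84/6 = 14; σ²_Task 3 = ((21−11)/6)² = 2.778
te_Task 4 = (2 + 4·3 + 16)/6 = 30/6 = 5; σ²_Task 4 = ((16−2)/6)² = 5.444
te_Task 5 = (12 + 4·14 + 22)/6 = 90/6 = 15; σ²_Task 5 = ((22−12)/6)² = 2.778
te_Task 6 = (4 + 4·8 + 18)/6 = 54/6 = 9; σ²_Task 6 = ((18−4)/6)² = 5.444

Forward pass:
ES_Task 1 = 0; EF_Task 1 = 4
ES_Task 2 = 4; EF_Task 2 = 4+10 = 14
ES_Task 3 = 4; EF_Task 3 = 4+14 = 18
ES_Task 4 = max(EF_Task 2=14, EF_Task 3=18) = 18; EF_Task 4 = 18+5 = 23
ES_Task 5 = 14; EF_Task 5 = 14+15 = 29
ES_Task 6 = max(EF_Task 3=18, EF_Task 4=23, EF_Task 5=29) = 29; EF_Task 6 = 29+9 = 38
Expected project duration μ = 38 weeks. Critical path: Task 1 → Task 2 → Task 5 → Task 6.

Variance along critical path = 1.000 + 11.111 + 2.778 + 5.444 = 20.333
σ = √20.333 = 4.509 weeks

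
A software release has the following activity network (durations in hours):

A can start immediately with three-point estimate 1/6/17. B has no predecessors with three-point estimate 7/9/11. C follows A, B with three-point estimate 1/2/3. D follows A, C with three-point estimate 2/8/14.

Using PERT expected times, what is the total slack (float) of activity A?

te_A = (1 + 4·6 + 17)/6 = 42/6 = 7
te_B = (7 + 4·9 + 11)/6 = 54/6 = 9
te_C = (1 + 4·2 + 3)/6 = 12/6 = 2
te_D = (2 + 4·8 + 14)/6 = 48/6 = 8

Forward pass:
ES_A = 0; EF_A = 7
ES_B = 0; EF_B = 9
ES_C = max(EF_A=7, EF_B=9) = 9; EF_C = 9+2 = 11
ES_D = max(EF_A=7, EF_C=11) = 11; EF_D = 11+8 = 19
Expected project duration μ = 19 hours. Critical path: B → C → D.

Backward pass:
LF_D = 19; LS_D = 19−8 = 11
LF_C = LS_D = 11; LS_C = 11−2 = 9
LF_B = LS_C = 9; LS_B = 9−9 = 0
LF_A = min(LS_C=9, LS_D=11) = 9; LS_A = 9−7 = 2
Slack_A = LS_A − ES_A = 2 − 0 = 2

2 hours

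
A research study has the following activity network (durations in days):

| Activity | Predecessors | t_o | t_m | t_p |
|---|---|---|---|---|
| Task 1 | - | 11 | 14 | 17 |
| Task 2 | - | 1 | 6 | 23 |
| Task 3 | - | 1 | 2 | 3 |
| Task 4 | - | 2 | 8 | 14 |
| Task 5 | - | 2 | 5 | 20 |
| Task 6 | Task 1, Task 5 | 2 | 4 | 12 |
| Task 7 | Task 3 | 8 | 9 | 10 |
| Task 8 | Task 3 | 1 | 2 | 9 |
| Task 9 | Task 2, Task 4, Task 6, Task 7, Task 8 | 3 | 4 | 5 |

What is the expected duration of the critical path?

te_Task 1 = (11 + 4·14 + 17)/6 = 84/6 = 14
te_Task 2 = (1 + 4·6 + 23)/6 = 48/6 = 8
te_Task 3 = (1 + 4·2 + 3)/6 = 12/6 = 2
te_Task 4 = (2 + 4·8 + 14)/6 = 48/6 = 8
te_Task 5 = (2 + 4·5 + 20)/6 = 42/6 = 7
te_Task 6 = (2 + 4·4 + 12)/6 = 30/6 = 5
te_Task 7 = (8 + 4·9 + 10)/6 = 54/6 = 9
te_Task 8 = (1 + 4·2 + 9)/6 = 18/6 = 3
te_Task 9 = (3 + 4·4 + 5)/6 = 24/6 = 4

Forward pass:
ES_Task 1 = 0; EF_Task 1 = 14
ES_Task 2 = 0; EF_Task 2 = 8
ES_Task 3 = 0; EF_Task 3 = 2
ES_Task 4 = 0; EF_Task 4 = 8
ES_Task 5 = 0; EF_Task 5 = 7
ES_Task 6 = max(EF_Task 1=14, EF_Task 5=7) = 14; EF_Task 6 = 14+5 = 19
ES_Task 7 = 2; EF_Task 7 = 2+9 = 11
ES_Task 8 = 2; EF_Task 8 = 2+3 = 5
ES_Task 9 = max(EF_Task 2=8, EF_Task 4=8, EF_Task 6=19, EF_Task 7=11, EF_Task 8=5) = 19; EF_Task 9 = 19+4 = 23
Expected project duration μ = 23 days. Critical path: Task 1 → Task 6 → Task 9.

23 days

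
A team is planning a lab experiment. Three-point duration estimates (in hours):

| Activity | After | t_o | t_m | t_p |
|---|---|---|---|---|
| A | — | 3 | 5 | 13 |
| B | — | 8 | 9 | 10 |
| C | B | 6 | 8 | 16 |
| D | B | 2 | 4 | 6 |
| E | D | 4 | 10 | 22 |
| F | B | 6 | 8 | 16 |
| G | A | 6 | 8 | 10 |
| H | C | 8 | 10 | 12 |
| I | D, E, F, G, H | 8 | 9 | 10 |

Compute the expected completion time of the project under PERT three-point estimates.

37 hours

te_A = (3 + 4·5 + 13)/6 = 36/6 = 6
te_B = (8 + 4·9 + 10)/6 = 54/6 = 9
te_C = (6 + 4·8 + 16)/6 = 54/6 = 9
te_D = (2 + 4·4 + 6)/6 = 24/6 = 4
te_E = (4 + 4·10 + 22)/6 = 66/6 = 11
te_F = (6 + 4·8 + 16)/6 = 54/6 = 9
te_G = (6 + 4·8 + 10)/6 = 48/6 = 8
te_H = (8 + 4·10 + 12)/6 = 60/6 = 10
te_I = (8 + 4·9 + 10)/6 = 54/6 = 9

Forward pass:
ES_A = 0; EF_A = 6
ES_B = 0; EF_B = 9
ES_C = 9; EF_C = 9+9 = 18
ES_D = 9; EF_D = 9+4 = 13
ES_E = 13; EF_E = 13+11 = 24
ES_F = 9; EF_F = 9+9 = 18
ES_G = 6; EF_G = 6+8 = 14
ES_H = 18; EF_H = 18+10 = 28
ES_I = max(EF_D=13, EF_E=24, EF_F=18, EF_G=14, EF_H=28) = 28; EF_I = 28+9 = 37
Expected project duration μ = 37 hours. Critical path: B → C → H → I.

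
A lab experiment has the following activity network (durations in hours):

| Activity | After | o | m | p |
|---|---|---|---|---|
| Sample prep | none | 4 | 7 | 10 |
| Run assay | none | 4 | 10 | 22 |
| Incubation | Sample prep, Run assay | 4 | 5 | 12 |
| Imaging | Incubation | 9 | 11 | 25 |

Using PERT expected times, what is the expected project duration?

30 hours

te_Sample prep = (4 + 4·7 + 10)/6 = 42/6 = 7
te_Run assay = (4 + 4·10 + 22)/6 = 66/6 = 11
te_Incubation = (4 + 4·5 + 12)/6 = 36/6 = 6
te_Imaging = (9 + 4·11 + 25)/6 = 78/6 = 13

Forward pass:
ES_Sample prep = 0; EF_Sample prep = 7
ES_Run assay = 0; EF_Run assay = 11
ES_Incubation = max(EF_Sample prep=7, EF_Run assay=11) = 11; EF_Incubation = 11+6 = 17
ES_Imaging = 17; EF_Imaging = 17+13 = 30
Expected project duration μ = 30 hours. Critical path: Run assay → Incubation → Imaging.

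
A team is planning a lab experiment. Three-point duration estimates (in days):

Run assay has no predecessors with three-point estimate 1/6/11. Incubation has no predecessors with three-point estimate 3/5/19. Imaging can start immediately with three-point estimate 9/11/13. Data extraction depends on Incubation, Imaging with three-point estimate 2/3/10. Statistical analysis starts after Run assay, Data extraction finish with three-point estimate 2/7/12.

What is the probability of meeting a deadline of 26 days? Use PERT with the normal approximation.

te_Run assay = (1 + 4·6 + 11)/6 = 36/6 = 6; σ²_Run assay = ((11−1)/6)² = 2.778
te_Incubation = (3 + 4·5 + 19)/6 = 42/6 = 7; σ²_Incubation = ((19−3)/6)² = 7.111
te_Imaging = (9 + 4·11 + 13)/6 = 66/6 = 11; σ²_Imaging = ((13−9)/6)² = 0.444
te_Data extraction = (2 + 4·3 + 10)/6 = 24/6 = 4; σ²_Data extraction = ((10−2)/6)² = 1.778
te_Statistical analysis = (2 + 4·7 + 12)/6 = 42/6 = 7; σ²_Statistical analysis = ((12−2)/6)² = 2.778

Forward pass:
ES_Run assay = 0; EF_Run assay = 6
ES_Incubation = 0; EF_Incubation = 7
ES_Imaging = 0; EF_Imaging = 11
ES_Data extraction = max(EF_Incubation=7, EF_Imaging=11) = 11; EF_Data extraction = 11+4 = 15
ES_Statistical analysis = max(EF_Run assay=6, EF_Data extraction=15) = 15; EF_Statistical analysis = 15+7 = 22
Expected project duration μ = 22 days. Critical path: Imaging → Data extraction → Statistical analysis.

Variance along critical path = 0.444 + 1.778 + 2.778 = 5.000; σ = √5.000 = 2.236 days.
Z = (26 − 22) / 2.236 = 1.789
P(T ≤ 26) = Φ(1.789) ≈ 0.963

0.963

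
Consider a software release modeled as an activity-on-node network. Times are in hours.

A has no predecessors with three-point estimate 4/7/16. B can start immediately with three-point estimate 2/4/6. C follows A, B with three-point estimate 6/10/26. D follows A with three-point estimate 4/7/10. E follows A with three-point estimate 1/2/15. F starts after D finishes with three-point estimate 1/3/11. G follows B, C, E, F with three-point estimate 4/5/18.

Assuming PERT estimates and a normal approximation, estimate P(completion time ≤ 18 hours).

0.024

te_A = (4 + 4·7 + 16)/6 = 48/6 = 8; σ²_A = ((16−4)/6)² = 4.000
te_B = (2 + 4·4 + 6)/6 = 24/6 = 4; σ²_B = ((6−2)/6)² = 0.444
te_C = (6 + 4·10 + 26)/6 = 72/6 = 12; σ²_C = ((26−6)/6)² = 11.111
te_D = (4 + 4·7 + 10)/6 = 42/6 = 7; σ²_D = ((10−4)/6)² = 1.000
te_E = (1 + 4·2 + 15)/6 = 24/6 = 4; σ²_E = ((15−1)/6)² = 5.444
te_F = (1 + 4·3 + 11)/6 = 24/6 = 4; σ²_F = ((11−1)/6)² = 2.778
te_G = (4 + 4·5 + 18)/6 = 42/6 = 7; σ²_G = ((18−4)/6)² = 5.444

Forward pass:
ES_A = 0; EF_A = 8
ES_B = 0; EF_B = 4
ES_C = max(EF_A=8, EF_B=4) = 8; EF_C = 8+12 = 20
ES_D = 8; EF_D = 8+7 = 15
ES_E = 8; EF_E = 8+4 = 12
ES_F = 15; EF_F = 15+4 = 19
ES_G = max(EF_B=4, EF_C=20, EF_E=12, EF_F=19) = 20; EF_G = 20+7 = 27
Expected project duration μ = 27 hours. Critical path: A → C → G.

Variance along critical path = 4.000 + 11.111 + 5.444 = 20.556; σ = √20.556 = 4.534 hours.
Z = (18 − 27) / 4.534 = -1.985
P(T ≤ 18) = Φ(-1.985) ≈ 0.024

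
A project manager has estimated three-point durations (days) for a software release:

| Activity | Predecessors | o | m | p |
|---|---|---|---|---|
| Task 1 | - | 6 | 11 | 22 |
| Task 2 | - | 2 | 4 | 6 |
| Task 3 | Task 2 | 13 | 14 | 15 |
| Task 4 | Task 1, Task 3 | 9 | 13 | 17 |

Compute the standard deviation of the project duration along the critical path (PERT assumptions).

te_Task 1 = (6 + 4·11 + 22)/6 = 72/6 = 12; σ²_Task 1 = ((22−6)/6)² = 7.111
te_Task 2 = (2 + 4·4 + 6)/6 = 24/6 = 4; σ²_Task 2 = ((6−2)/6)² = 0.444
te_Task 3 = (13 + 4·14 + 15)/6 = 84/6 = 14; σ²_Task 3 = ((15−13)/6)² = 0.111
te_Task 4 = (9 + 4·13 + 17)/6 = 78/6 = 13; σ²_Task 4 = ((17−9)/6)² = 1.778

Forward pass:
ES_Task 1 = 0; EF_Task 1 = 12
ES_Task 2 = 0; EF_Task 2 = 4
ES_Task 3 = 4; EF_Task 3 = 4+14 = 18
ES_Task 4 = max(EF_Task 1=12, EF_Task 3=18) = 18; EF_Task 4 = 18+13 = 31
Expected project duration μ = 31 days. Critical path: Task 2 → Task 3 → Task 4.

Variance along critical path = 0.444 + 0.111 + 1.778 = 2.333
σ = √2.333 = 1.528 days

1.53 days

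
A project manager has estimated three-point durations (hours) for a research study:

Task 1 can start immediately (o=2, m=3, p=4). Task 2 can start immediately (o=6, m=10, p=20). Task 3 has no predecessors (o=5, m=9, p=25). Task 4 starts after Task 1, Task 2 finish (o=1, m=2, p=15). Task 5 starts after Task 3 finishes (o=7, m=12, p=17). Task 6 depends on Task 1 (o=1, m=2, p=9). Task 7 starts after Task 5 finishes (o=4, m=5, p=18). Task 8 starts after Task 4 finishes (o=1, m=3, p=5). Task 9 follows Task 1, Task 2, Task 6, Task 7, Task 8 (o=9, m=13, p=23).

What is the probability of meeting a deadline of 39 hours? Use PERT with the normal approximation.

te_Task 1 = (2 + 4·3 + 4)/6 = 18/6 = 3; σ²_Task 1 = ((4−2)/6)² = 0.111
te_Task 2 = (6 + 4·10 + 20)/6 = 66/6 = 11; σ²_Task 2 = ((20−6)/6)² = 5.444
te_Task 3 = (5 + 4·9 + 25)/6 = 66/6 = 11; σ²_Task 3 = ((25−5)/6)² = 11.111
te_Task 4 = (1 + 4·2 + 15)/6 = 24/6 = 4; σ²_Task 4 = ((15−1)/6)² = 5.444
te_Task 5 = (7 + 4·12 + 17)/6 = 72/6 = 12; σ²_Task 5 = ((17−7)/6)² = 2.778
te_Task 6 = (1 + 4·2 + 9)/6 = 18/6 = 3; σ²_Task 6 = ((9−1)/6)² = 1.778
te_Task 7 = (4 + 4·5 + 18)/6 = 42/6 = 7; σ²_Task 7 = ((18−4)/6)² = 5.444
te_Task 8 = (1 + 4·3 + 5)/6 = 18/6 = 3; σ²_Task 8 = ((5−1)/6)² = 0.444
te_Task 9 = (9 + 4·13 + 23)/6 = 84/6 = 14; σ²_Task 9 = ((23−9)/6)² = 5.444

Forward pass:
ES_Task 1 = 0; EF_Task 1 = 3
ES_Task 2 = 0; EF_Task 2 = 11
ES_Task 3 = 0; EF_Task 3 = 11
ES_Task 4 = max(EF_Task 1=3, EF_Task 2=11) = 11; EF_Task 4 = 11+4 = 15
ES_Task 5 = 11; EF_Task 5 = 11+12 = 23
ES_Task 6 = 3; EF_Task 6 = 3+3 = 6
ES_Task 7 = 23; EF_Task 7 = 23+7 = 30
ES_Task 8 = 15; EF_Task 8 = 15+3 = 18
ES_Task 9 = max(EF_Task 1=3, EF_Task 2=11, EF_Task 6=6, EF_Task 7=30, EF_Task 8=18) = 30; EF_Task 9 = 30+14 = 44
Expected project duration μ = 44 hours. Critical path: Task 3 → Task 5 → Task 7 → Task 9.

Variance along critical path = 11.111 + 2.778 + 5.444 + 5.444 = 24.778; σ = √24.778 = 4.978 hours.
Z = (39 − 44) / 4.978 = -1.004
P(T ≤ 39) = Φ(-1.004) ≈ 0.158

0.158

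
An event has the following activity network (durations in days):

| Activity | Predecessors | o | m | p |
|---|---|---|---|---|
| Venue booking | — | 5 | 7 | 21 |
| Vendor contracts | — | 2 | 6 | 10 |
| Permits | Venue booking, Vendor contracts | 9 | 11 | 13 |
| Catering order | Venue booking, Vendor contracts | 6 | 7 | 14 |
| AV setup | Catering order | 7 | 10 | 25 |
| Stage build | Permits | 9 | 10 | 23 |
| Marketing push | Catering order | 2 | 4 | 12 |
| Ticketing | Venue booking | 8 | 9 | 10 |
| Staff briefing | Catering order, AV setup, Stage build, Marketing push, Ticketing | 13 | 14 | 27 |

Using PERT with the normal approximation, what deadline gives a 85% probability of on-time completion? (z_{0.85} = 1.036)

52.4 days

te_Venue booking = (5 + 4·7 + 21)/6 = 54/6 = 9; σ²_Venue booking = ((21−5)/6)² = 7.111
te_Vendor contracts = (2 + 4·6 + 10)/6 = 36/6 = 6; σ²_Vendor contracts = ((10−2)/6)² = 1.778
te_Permits = (9 + 4·11 + 13)/6 = 66/6 = 11; σ²_Permits = ((13−9)/6)² = 0.444
te_Catering order = (6 + 4·7 + 14)/6 = 48/6 = 8; σ²_Catering order = ((14−6)/6)² = 1.778
te_AV setup = (7 + 4·10 + 25)/6 = 72/6 = 12; σ²_AV setup = ((25−7)/6)² = 9.000
te_Stage build = (9 + 4·10 + 23)/6 = 72/6 = 12; σ²_Stage build = ((23−9)/6)² = 5.444
te_Marketing push = (2 + 4·4 + 12)/6 = 30/6 = 5; σ²_Marketing push = ((12−2)/6)² = 2.778
te_Ticketing = (8 + 4·9 + 10)/6 = 54/6 = 9; σ²_Ticketing = ((10−8)/6)² = 0.111
te_Staff briefing = (13 + 4·14 + 27)/6 = 96/6 = 16; σ²_Staff briefing = ((27−13)/6)² = 5.444

Forward pass:
ES_Venue booking = 0; EF_Venue booking = 9
ES_Vendor contracts = 0; EF_Vendor contracts = 6
ES_Permits = max(EF_Venue booking=9, EF_Vendor contracts=6) = 9; EF_Permits = 9+11 = 20
ES_Catering order = max(EF_Venue booking=9, EF_Vendor contracts=6) = 9; EF_Catering order = 9+8 = 17
ES_AV setup = 17; EF_AV setup = 17+12 = 29
ES_Stage build = 20; EF_Stage build = 20+12 = 32
ES_Marketing push = 17; EF_Marketing push = 17+5 = 22
ES_Ticketing = 9; EF_Ticketing = 9+9 = 18
ES_Staff briefing = max(EF_Catering order=17, EF_AV setup=29, EF_Stage build=32, EF_Marketing push=22, EF_Ticketing=18) = 32; EF_Staff briefing = 32+16 = 48
Expected project duration μ = 48 days. Critical path: Venue booking → Permits → Stage build → Staff briefing.

Variance along critical path = 7.111 + 0.444 + 5.444 + 5.444 = 18.444; σ = 4.295 days.
D = μ + z·σ = 48 + 1.036·4.295 = 52.4 days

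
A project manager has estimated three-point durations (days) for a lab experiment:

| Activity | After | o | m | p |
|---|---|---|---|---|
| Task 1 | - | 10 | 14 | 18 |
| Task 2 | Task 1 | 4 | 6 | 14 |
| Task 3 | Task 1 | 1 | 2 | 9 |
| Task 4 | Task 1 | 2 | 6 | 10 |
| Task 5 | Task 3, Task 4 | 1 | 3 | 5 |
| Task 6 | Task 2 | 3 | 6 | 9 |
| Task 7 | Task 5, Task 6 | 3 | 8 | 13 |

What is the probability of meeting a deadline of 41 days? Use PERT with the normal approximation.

0.981

te_Task 1 = (10 + 4·14 + 18)/6 = 84/6 = 14; σ²_Task 1 = ((18−10)/6)² = 1.778
te_Task 2 = (4 + 4·6 + 14)/6 = 42/6 = 7; σ²_Task 2 = ((14−4)/6)² = 2.778
te_Task 3 = (1 + 4·2 + 9)/6 = 18/6 = 3; σ²_Task 3 = ((9−1)/6)² = 1.778
te_Task 4 = (2 + 4·6 + 10)/6 = 36/6 = 6; σ²_Task 4 = ((10−2)/6)² = 1.778
te_Task 5 = (1 + 4·3 + 5)/6 = 18/6 = 3; σ²_Task 5 = ((5−1)/6)² = 0.444
te_Task 6 = (3 + 4·6 + 9)/6 = 36/6 = 6; σ²_Task 6 = ((9−3)/6)² = 1.000
te_Task 7 = (3 + 4·8 + 13)/6 = 48/6 = 8; σ²_Task 7 = ((13−3)/6)² = 2.778

Forward pass:
ES_Task 1 = 0; EF_Task 1 = 14
ES_Task 2 = 14; EF_Task 2 = 14+7 = 21
ES_Task 3 = 14; EF_Task 3 = 14+3 = 17
ES_Task 4 = 14; EF_Task 4 = 14+6 = 20
ES_Task 5 = max(EF_Task 3=17, EF_Task 4=20) = 20; EF_Task 5 = 20+3 = 23
ES_Task 6 = 21; EF_Task 6 = 21+6 = 27
ES_Task 7 = max(EF_Task 5=23, EF_Task 6=27) = 27; EF_Task 7 = 27+8 = 35
Expected project duration μ = 35 days. Critical path: Task 1 → Task 2 → Task 6 → Task 7.

Variance along critical path = 1.778 + 2.778 + 1.000 + 2.778 = 8.333; σ = √8.333 = 2.887 days.
Z = (41 − 35) / 2.887 = 2.078
P(T ≤ 41) = Φ(2.078) ≈ 0.981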